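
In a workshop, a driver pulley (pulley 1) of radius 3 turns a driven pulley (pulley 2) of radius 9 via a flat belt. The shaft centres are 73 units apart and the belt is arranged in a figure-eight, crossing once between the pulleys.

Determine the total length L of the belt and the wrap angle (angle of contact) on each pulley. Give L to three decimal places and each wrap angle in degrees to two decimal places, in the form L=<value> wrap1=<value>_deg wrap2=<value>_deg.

crossed belt: β = asin((r1+r2)/C) = asin(12/73) = 9.4614°
wrap1 = wrap2 = π + 2β = 198.9229°
tangent length = C·cosβ = 72.0069
L = (r1+r2)·wrap + 2·C·cosβ = 12·3.4719 + 2·72.0069 = 185.6762

L=185.676 wrap1=198.92_deg wrap2=198.92_deg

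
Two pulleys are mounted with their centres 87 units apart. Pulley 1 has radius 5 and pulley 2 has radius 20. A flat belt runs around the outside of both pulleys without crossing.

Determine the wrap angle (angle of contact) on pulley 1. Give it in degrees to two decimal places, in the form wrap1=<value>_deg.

wrap1=160.14_deg

open belt: β = asin((r2−r1)/C) = asin(15/87) = 9.9282°
wrap1 = π − 2β = 160.1436°
wrap2 = π + 2β = 199.8564°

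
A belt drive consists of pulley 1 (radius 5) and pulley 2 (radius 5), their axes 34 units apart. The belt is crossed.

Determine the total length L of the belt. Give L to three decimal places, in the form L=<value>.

crossed belt: β = asin((r1+r2)/C) = asin(10/34) = 17.1046°
wrap1 = wrap2 = π + 2β = 214.2093°
tangent length = C·cosβ = 32.4962
L = (r1+r2)·wrap + 2·C·cosβ = 10·3.7387 + 2·32.4962 = 102.3789

L=102.379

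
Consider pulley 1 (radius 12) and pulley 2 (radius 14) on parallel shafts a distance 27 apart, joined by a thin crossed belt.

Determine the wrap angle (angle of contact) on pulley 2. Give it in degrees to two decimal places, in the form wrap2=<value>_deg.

crossed belt: β = asin((r1+r2)/C) = asin(26/27) = 74.3575°
wrap1 = wrap2 = π + 2β = 328.7151°

wrap2=328.72_deg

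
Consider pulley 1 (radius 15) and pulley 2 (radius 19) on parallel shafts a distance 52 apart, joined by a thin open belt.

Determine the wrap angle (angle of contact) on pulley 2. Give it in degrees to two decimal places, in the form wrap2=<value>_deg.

wrap2=188.82_deg

open belt: β = asin((r2−r1)/C) = asin(4/52) = 4.4117°
wrap1 = π − 2β = 171.1765°
wrap2 = π + 2β = 188.8235°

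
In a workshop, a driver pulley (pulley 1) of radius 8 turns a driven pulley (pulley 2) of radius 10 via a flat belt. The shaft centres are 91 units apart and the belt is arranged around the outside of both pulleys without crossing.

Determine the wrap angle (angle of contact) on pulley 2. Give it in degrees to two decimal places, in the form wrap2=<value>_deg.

open belt: β = asin((r2−r1)/C) = asin(2/91) = 1.2593°
wrap1 = π − 2β = 177.4813°
wrap2 = π + 2β = 182.5187°

wrap2=182.52_deg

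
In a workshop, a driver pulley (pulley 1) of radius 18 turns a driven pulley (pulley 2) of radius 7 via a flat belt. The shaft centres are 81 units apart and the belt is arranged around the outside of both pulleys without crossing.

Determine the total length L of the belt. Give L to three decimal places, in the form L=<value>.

L=242.036

open belt: β = asin((r2−r1)/C) = asin(-11/81) = -7.8050°
wrap1 = π − 2β = 195.6101°
wrap2 = π + 2β = 164.3899°
tangent length = C·cosβ = 80.2496
L = r1·wrap1 + r2·wrap2 + 2·C·cosβ = 18·3.4140 + 7·2.8691 + 2·80.2496 = 242.0360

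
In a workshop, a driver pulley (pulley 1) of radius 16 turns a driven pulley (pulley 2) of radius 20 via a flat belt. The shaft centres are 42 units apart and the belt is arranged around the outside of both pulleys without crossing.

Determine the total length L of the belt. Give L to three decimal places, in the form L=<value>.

open belt: β = asin((r2−r1)/C) = asin(4/42) = 5.4650°
wrap1 = π − 2β = 169.0700°
wrap2 = π + 2β = 190.9300°
tangent length = C·cosβ = 41.8091
L = r1·wrap1 + r2·wrap2 + 2·C·cosβ = 16·2.9508 + 20·3.3324 + 2·41.8091 = 197.4786

L=197.479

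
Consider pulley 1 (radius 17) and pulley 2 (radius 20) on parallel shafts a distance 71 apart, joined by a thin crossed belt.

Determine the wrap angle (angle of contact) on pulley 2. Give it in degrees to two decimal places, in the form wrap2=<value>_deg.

wrap2=242.82_deg

crossed belt: β = asin((r1+r2)/C) = asin(37/71) = 31.4079°
wrap1 = wrap2 = π + 2β = 242.8157°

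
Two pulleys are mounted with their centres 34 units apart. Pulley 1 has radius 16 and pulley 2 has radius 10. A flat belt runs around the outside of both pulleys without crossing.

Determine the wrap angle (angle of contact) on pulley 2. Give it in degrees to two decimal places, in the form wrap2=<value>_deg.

wrap2=159.67_deg

open belt: β = asin((r2−r1)/C) = asin(-6/34) = -10.1642°
wrap1 = π − 2β = 200.3285°
wrap2 = π + 2β = 159.6715°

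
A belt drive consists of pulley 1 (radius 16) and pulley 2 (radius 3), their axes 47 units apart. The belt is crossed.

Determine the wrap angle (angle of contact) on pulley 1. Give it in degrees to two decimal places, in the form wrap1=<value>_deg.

wrap1=227.69_deg

crossed belt: β = asin((r1+r2)/C) = asin(19/47) = 23.8445°
wrap1 = wrap2 = π + 2β = 227.6889°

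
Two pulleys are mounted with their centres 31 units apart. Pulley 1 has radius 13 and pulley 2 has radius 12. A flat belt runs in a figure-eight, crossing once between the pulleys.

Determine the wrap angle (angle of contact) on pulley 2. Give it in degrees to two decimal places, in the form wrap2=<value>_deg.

wrap2=287.50_deg

crossed belt: β = asin((r1+r2)/C) = asin(25/31) = 53.7507°
wrap1 = wrap2 = π + 2β = 287.5014°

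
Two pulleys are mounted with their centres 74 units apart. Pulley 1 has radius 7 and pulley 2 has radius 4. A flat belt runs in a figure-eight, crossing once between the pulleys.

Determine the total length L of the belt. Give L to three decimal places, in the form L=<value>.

crossed belt: β = asin((r1+r2)/C) = asin(11/74) = 8.5486°
wrap1 = wrap2 = π + 2β = 197.0972°
tangent length = C·cosβ = 73.1779
L = (r1+r2)·wrap + 2·C·cosβ = 11·3.4400 + 2·73.1779 = 184.1957

L=184.196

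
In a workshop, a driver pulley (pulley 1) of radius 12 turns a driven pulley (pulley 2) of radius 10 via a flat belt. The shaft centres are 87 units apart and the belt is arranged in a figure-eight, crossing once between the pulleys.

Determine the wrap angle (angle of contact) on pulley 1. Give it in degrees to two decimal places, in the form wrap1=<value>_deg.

wrap1=209.30_deg

crossed belt: β = asin((r1+r2)/C) = asin(22/87) = 14.6476°
wrap1 = wrap2 = π + 2β = 209.2952°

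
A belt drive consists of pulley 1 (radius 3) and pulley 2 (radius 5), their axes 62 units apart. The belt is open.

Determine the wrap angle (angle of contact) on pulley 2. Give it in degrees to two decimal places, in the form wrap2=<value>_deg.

open belt: β = asin((r2−r1)/C) = asin(2/62) = 1.8486°
wrap1 = π − 2β = 176.3029°
wrap2 = π + 2β = 183.6971°

wrap2=183.70_deg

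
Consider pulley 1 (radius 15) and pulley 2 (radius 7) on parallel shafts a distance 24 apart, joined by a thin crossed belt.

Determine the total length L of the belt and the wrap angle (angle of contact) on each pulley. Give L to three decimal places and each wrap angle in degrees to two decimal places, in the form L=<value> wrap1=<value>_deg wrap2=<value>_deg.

crossed belt: β = asin((r1+r2)/C) = asin(22/24) = 66.4435°
wrap1 = wrap2 = π + 2β = 312.8871°
tangent length = C·cosβ = 9.5917
L = (r1+r2)·wrap + 2·C·cosβ = 22·5.4609 + 2·9.5917 = 139.3233

L=139.323 wrap1=312.89_deg wrap2=312.89_deg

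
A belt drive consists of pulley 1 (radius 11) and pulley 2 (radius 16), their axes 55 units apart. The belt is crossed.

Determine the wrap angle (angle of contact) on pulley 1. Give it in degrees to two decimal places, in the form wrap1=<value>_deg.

crossed belt: β = asin((r1+r2)/C) = asin(27/55) = 29.4004°
wrap1 = wrap2 = π + 2β = 238.8007°

wrap1=238.80_deg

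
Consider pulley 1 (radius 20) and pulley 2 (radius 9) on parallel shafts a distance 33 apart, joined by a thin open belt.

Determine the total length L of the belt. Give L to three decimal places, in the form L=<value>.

L=160.808

open belt: β = asin((r2−r1)/C) = asin(-11/33) = -19.4712°
wrap1 = π − 2β = 218.9424°
wrap2 = π + 2β = 141.0576°
tangent length = C·cosβ = 31.1127
L = r1·wrap1 + r2·wrap2 + 2·C·cosβ = 20·3.8213 + 9·2.4619 + 2·31.1127 = 160.8080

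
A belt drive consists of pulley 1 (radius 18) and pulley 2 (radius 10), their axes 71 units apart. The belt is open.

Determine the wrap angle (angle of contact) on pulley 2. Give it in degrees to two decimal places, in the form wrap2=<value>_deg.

open belt: β = asin((r2−r1)/C) = asin(-8/71) = -6.4696°
wrap1 = π − 2β = 192.9392°
wrap2 = π + 2β = 167.0608°

wrap2=167.06_deg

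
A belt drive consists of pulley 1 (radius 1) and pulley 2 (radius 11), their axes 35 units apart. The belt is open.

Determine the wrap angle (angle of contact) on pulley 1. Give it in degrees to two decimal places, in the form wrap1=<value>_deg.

open belt: β = asin((r2−r1)/C) = asin(10/35) = 16.6015°
wrap1 = π − 2β = 146.7969°
wrap2 = π + 2β = 213.2031°

wrap1=146.80_deg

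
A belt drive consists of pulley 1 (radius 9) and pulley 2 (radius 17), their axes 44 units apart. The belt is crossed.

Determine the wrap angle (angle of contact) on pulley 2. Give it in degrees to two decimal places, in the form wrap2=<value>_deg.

wrap2=252.44_deg

crossed belt: β = asin((r1+r2)/C) = asin(26/44) = 36.2215°
wrap1 = wrap2 = π + 2β = 252.4431°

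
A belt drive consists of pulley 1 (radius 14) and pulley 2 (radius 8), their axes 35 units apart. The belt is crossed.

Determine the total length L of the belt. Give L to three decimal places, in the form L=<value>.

crossed belt: β = asin((r1+r2)/C) = asin(22/35) = 38.9448°
wrap1 = wrap2 = π + 2β = 257.8896°
tangent length = C·cosβ = 27.2213
L = (r1+r2)·wrap + 2·C·cosβ = 22·4.5010 + 2·27.2213 = 153.4651

L=153.465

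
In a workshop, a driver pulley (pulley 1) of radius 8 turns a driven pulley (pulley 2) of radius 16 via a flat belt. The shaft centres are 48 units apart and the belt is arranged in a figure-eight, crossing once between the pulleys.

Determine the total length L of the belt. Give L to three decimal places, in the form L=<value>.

L=183.669

crossed belt: β = asin((r1+r2)/C) = asin(24/48) = 30.0000°
wrap1 = wrap2 = π + 2β = 240.0000°
tangent length = C·cosβ = 41.5692
L = (r1+r2)·wrap + 2·C·cosβ = 24·4.1888 + 2·41.5692 = 183.6694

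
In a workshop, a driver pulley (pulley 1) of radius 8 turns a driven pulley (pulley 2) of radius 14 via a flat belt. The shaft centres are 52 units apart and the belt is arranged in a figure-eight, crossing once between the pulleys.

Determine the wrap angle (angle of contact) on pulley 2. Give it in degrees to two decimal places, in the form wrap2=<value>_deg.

wrap2=230.06_deg

crossed belt: β = asin((r1+r2)/C) = asin(22/52) = 25.0290°
wrap1 = wrap2 = π + 2β = 230.0580°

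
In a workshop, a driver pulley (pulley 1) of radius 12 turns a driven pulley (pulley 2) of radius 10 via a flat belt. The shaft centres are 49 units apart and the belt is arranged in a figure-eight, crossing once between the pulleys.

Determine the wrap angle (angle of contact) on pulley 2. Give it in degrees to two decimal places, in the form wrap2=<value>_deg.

wrap2=233.36_deg

crossed belt: β = asin((r1+r2)/C) = asin(22/49) = 26.6782°
wrap1 = wrap2 = π + 2β = 233.3565°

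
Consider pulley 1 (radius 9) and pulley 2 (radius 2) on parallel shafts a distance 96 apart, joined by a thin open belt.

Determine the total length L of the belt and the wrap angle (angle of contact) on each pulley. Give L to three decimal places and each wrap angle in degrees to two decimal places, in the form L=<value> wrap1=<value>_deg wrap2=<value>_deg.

open belt: β = asin((r2−r1)/C) = asin(-7/96) = -4.1815°
wrap1 = π − 2β = 188.3631°
wrap2 = π + 2β = 171.6369°
tangent length = C·cosβ = 95.7445
L = r1·wrap1 + r2·wrap2 + 2·C·cosβ = 9·3.2876 + 2·2.9956 + 2·95.7445 = 227.0682

L=227.068 wrap1=188.36_deg wrap2=171.64_deg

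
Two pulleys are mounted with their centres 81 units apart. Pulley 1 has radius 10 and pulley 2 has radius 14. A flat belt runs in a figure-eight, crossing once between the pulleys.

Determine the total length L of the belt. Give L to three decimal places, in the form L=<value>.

crossed belt: β = asin((r1+r2)/C) = asin(24/81) = 17.2353°
wrap1 = wrap2 = π + 2β = 214.4706°
tangent length = C·cosβ = 77.3628
L = (r1+r2)·wrap + 2·C·cosβ = 24·3.7432 + 2·77.3628 = 244.5628

L=244.563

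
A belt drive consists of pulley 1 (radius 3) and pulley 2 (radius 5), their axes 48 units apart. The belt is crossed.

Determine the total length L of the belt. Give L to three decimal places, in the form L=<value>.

L=122.469

crossed belt: β = asin((r1+r2)/C) = asin(8/48) = 9.5941°
wrap1 = wrap2 = π + 2β = 199.1881°
tangent length = C·cosβ = 47.3286
L = (r1+r2)·wrap + 2·C·cosβ = 8·3.4765 + 2·47.3286 = 122.4692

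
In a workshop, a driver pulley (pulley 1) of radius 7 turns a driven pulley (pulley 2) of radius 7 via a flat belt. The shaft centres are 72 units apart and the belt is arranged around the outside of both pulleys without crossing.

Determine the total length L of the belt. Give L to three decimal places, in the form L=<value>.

open belt: β = asin((r2−r1)/C) = asin(0/72) = 0.0000°
wrap1 = π − 2β = 180.0000°
wrap2 = π + 2β = 180.0000°
tangent length = C·cosβ = 72.0000
L = r1·wrap1 + r2·wrap2 + 2·C·cosβ = 7·3.1416 + 7·3.1416 + 2·72.0000 = 187.9823

L=187.982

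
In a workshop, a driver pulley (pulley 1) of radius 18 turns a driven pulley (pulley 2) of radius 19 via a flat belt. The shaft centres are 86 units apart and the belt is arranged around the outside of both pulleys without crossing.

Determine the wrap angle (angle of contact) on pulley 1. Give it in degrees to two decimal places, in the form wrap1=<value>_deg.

wrap1=178.67_deg

open belt: β = asin((r2−r1)/C) = asin(1/86) = 0.6662°
wrap1 = π − 2β = 178.6675°
wrap2 = π + 2β = 181.3325°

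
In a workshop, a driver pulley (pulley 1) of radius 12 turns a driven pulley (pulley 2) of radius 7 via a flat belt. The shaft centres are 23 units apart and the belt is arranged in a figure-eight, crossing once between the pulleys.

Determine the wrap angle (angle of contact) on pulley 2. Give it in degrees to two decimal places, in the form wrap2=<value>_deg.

wrap2=291.40_deg

crossed belt: β = asin((r1+r2)/C) = asin(19/23) = 55.6988°
wrap1 = wrap2 = π + 2β = 291.3977°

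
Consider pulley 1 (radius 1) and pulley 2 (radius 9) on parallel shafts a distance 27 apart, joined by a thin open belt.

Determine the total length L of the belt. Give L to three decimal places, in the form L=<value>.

open belt: β = asin((r2−r1)/C) = asin(8/27) = 17.2353°
wrap1 = π − 2β = 145.5294°
wrap2 = π + 2β = 214.4706°
tangent length = C·cosβ = 25.7876
L = r1·wrap1 + r2·wrap2 + 2·C·cosβ = 1·2.5400 + 9·3.7432 + 2·25.7876 = 87.8041

L=87.804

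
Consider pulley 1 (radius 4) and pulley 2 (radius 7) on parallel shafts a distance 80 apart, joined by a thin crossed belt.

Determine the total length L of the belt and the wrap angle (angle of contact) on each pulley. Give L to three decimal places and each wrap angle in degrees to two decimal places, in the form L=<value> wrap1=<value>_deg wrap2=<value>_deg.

crossed belt: β = asin((r1+r2)/C) = asin(11/80) = 7.9032°
wrap1 = wrap2 = π + 2β = 195.8064°
tangent length = C·cosβ = 79.2401
L = (r1+r2)·wrap + 2·C·cosβ = 11·3.4175 + 2·79.2401 = 196.0724

L=196.072 wrap1=195.81_deg wrap2=195.81_deg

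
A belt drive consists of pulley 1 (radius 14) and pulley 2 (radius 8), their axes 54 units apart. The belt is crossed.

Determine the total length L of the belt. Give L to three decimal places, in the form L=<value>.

L=186.209

crossed belt: β = asin((r1+r2)/C) = asin(22/54) = 24.0421°
wrap1 = wrap2 = π + 2β = 228.0842°
tangent length = C·cosβ = 49.3153
L = (r1+r2)·wrap + 2·C·cosβ = 22·3.9808 + 2·49.3153 = 186.2087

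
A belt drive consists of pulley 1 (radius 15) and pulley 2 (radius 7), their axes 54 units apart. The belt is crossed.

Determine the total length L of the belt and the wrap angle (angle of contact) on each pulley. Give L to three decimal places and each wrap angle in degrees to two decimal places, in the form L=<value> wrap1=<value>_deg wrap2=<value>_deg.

L=186.209 wrap1=228.08_deg wrap2=228.08_deg

crossed belt: β = asin((r1+r2)/C) = asin(22/54) = 24.0421°
wrap1 = wrap2 = π + 2β = 228.0842°
tangent length = C·cosβ = 49.3153
L = (r1+r2)·wrap + 2·C·cosβ = 22·3.9808 + 2·49.3153 = 186.2087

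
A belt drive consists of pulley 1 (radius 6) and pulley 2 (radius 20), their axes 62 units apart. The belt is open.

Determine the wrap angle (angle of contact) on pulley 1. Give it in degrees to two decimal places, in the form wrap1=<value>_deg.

wrap1=153.90_deg

open belt: β = asin((r2−r1)/C) = asin(14/62) = 13.0503°
wrap1 = π − 2β = 153.8994°
wrap2 = π + 2β = 206.1006°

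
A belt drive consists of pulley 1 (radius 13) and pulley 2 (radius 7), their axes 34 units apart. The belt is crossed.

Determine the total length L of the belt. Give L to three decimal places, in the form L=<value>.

L=142.978

crossed belt: β = asin((r1+r2)/C) = asin(20/34) = 36.0319°
wrap1 = wrap2 = π + 2β = 252.0638°
tangent length = C·cosβ = 27.4955
L = (r1+r2)·wrap + 2·C·cosβ = 20·4.3993 + 2·27.4955 = 142.9778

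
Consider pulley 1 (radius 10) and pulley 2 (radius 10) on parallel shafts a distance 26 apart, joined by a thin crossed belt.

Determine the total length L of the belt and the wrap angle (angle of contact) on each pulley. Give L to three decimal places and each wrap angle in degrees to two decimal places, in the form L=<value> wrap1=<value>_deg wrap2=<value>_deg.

L=131.164 wrap1=280.57_deg wrap2=280.57_deg

crossed belt: β = asin((r1+r2)/C) = asin(20/26) = 50.2849°
wrap1 = wrap2 = π + 2β = 280.5697°
tangent length = C·cosβ = 16.6132
L = (r1+r2)·wrap + 2·C·cosβ = 20·4.8969 + 2·16.6132 = 131.1638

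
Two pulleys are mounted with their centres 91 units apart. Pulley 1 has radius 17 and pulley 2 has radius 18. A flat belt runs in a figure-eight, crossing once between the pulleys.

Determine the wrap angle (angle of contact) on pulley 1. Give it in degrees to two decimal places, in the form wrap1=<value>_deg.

crossed belt: β = asin((r1+r2)/C) = asin(35/91) = 22.6199°
wrap1 = wrap2 = π + 2β = 225.2397°

wrap1=225.24_deg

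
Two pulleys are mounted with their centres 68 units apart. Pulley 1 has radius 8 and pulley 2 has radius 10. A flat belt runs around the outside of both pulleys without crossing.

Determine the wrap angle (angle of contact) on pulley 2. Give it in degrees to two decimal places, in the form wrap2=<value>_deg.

wrap2=183.37_deg

open belt: β = asin((r2−r1)/C) = asin(2/68) = 1.6854°
wrap1 = π − 2β = 176.6292°
wrap2 = π + 2β = 183.3708°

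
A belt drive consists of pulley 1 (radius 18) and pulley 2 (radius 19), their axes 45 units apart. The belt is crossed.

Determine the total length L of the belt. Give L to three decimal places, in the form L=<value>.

L=238.896

crossed belt: β = asin((r1+r2)/C) = asin(37/45) = 55.3079°
wrap1 = wrap2 = π + 2β = 290.6157°
tangent length = C·cosβ = 25.6125
L = (r1+r2)·wrap + 2·C·cosβ = 37·5.0722 + 2·25.6125 = 238.8964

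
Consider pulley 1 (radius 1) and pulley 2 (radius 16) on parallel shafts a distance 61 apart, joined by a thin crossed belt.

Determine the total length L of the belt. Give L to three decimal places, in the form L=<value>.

L=180.176

crossed belt: β = asin((r1+r2)/C) = asin(17/61) = 16.1819°
wrap1 = wrap2 = π + 2β = 212.3639°
tangent length = C·cosβ = 58.5833
L = (r1+r2)·wrap + 2·C·cosβ = 17·3.7064 + 2·58.5833 = 180.1762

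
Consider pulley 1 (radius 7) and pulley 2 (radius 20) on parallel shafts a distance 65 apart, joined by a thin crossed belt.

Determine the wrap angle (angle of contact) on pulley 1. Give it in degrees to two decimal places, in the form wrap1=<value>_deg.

wrap1=229.09_deg

crossed belt: β = asin((r1+r2)/C) = asin(27/65) = 24.5435°
wrap1 = wrap2 = π + 2β = 229.0871°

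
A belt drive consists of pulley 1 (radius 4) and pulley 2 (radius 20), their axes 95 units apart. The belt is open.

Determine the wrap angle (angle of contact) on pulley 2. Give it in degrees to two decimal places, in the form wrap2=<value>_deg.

wrap2=199.39_deg

open belt: β = asin((r2−r1)/C) = asin(16/95) = 9.6960°
wrap1 = π − 2β = 160.6079°
wrap2 = π + 2β = 199.3921°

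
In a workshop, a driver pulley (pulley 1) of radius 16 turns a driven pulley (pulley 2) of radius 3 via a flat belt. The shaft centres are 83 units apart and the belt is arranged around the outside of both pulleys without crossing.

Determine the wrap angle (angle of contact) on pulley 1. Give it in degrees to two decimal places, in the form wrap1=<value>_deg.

open belt: β = asin((r2−r1)/C) = asin(-13/83) = -9.0111°
wrap1 = π − 2β = 198.0223°
wrap2 = π + 2β = 161.9777°

wrap1=198.02_deg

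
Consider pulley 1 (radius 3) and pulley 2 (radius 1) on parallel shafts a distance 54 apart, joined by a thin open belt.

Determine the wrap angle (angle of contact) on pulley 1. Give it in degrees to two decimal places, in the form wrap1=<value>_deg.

wrap1=184.25_deg

open belt: β = asin((r2−r1)/C) = asin(-2/54) = -2.1226°
wrap1 = π − 2β = 184.2451°
wrap2 = π + 2β = 175.7549°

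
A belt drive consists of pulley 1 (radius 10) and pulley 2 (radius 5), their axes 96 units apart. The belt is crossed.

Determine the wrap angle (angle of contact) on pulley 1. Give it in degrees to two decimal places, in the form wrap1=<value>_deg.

wrap1=197.98_deg

crossed belt: β = asin((r1+r2)/C) = asin(15/96) = 8.9893°
wrap1 = wrap2 = π + 2β = 197.9786°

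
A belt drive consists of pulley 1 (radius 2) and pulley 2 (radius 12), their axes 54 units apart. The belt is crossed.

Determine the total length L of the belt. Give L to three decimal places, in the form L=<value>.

crossed belt: β = asin((r1+r2)/C) = asin(14/54) = 15.0261°
wrap1 = wrap2 = π + 2β = 210.0522°
tangent length = C·cosβ = 52.1536
L = (r1+r2)·wrap + 2·C·cosβ = 14·3.6661 + 2·52.1536 = 155.6327

L=155.633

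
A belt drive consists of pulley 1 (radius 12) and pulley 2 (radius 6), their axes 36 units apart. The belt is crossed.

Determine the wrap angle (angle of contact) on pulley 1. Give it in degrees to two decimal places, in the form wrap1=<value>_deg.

wrap1=240.00_deg

crossed belt: β = asin((r1+r2)/C) = asin(18/36) = 30.0000°
wrap1 = wrap2 = π + 2β = 240.0000°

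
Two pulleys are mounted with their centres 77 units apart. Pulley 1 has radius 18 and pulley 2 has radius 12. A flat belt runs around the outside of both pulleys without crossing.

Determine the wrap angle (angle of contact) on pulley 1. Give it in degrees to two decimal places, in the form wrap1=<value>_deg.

open belt: β = asin((r2−r1)/C) = asin(-6/77) = -4.4691°
wrap1 = π − 2β = 188.9383°
wrap2 = π + 2β = 171.0617°

wrap1=188.94_deg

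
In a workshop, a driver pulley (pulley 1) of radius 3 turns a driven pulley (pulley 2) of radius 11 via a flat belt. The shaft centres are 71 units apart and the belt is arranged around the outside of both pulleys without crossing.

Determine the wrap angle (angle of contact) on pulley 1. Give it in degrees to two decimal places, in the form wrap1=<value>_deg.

wrap1=167.06_deg

open belt: β = asin((r2−r1)/C) = asin(8/71) = 6.4696°
wrap1 = π − 2β = 167.0608°
wrap2 = π + 2β = 192.9392°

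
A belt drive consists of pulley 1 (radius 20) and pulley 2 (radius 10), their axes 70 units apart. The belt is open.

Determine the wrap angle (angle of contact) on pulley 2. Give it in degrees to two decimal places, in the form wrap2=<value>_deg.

wrap2=163.57_deg

open belt: β = asin((r2−r1)/C) = asin(-10/70) = -8.2132°
wrap1 = π − 2β = 196.4264°
wrap2 = π + 2β = 163.5736°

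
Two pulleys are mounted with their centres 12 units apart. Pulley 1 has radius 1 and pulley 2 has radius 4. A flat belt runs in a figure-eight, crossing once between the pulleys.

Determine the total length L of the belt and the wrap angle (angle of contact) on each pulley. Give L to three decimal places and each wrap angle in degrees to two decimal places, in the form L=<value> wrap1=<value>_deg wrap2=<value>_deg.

L=41.823 wrap1=229.25_deg wrap2=229.25_deg

crossed belt: β = asin((r1+r2)/C) = asin(5/12) = 24.6243°
wrap1 = wrap2 = π + 2β = 229.2486°
tangent length = C·cosβ = 10.9087
L = (r1+r2)·wrap + 2·C·cosβ = 5·4.0011 + 2·10.9087 = 41.8231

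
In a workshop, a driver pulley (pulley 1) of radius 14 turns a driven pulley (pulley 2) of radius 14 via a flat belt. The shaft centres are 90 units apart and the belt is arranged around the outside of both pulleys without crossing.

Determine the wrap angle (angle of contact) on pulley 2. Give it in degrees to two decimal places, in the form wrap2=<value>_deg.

wrap2=180.00_deg

open belt: β = asin((r2−r1)/C) = asin(0/90) = 0.0000°
wrap1 = π − 2β = 180.0000°
wrap2 = π + 2β = 180.0000°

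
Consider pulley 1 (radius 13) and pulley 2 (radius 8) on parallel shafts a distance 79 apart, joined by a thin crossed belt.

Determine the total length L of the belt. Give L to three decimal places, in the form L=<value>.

L=229.589

crossed belt: β = asin((r1+r2)/C) = asin(21/79) = 15.4158°
wrap1 = wrap2 = π + 2β = 210.8317°
tangent length = C·cosβ = 76.1577
L = (r1+r2)·wrap + 2·C·cosβ = 21·3.6797 + 2·76.1577 = 229.5893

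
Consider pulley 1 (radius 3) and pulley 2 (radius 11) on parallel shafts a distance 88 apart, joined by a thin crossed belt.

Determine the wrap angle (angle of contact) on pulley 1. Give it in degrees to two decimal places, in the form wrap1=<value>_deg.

crossed belt: β = asin((r1+r2)/C) = asin(14/88) = 9.1541°
wrap1 = wrap2 = π + 2β = 198.3083°

wrap1=198.31_deg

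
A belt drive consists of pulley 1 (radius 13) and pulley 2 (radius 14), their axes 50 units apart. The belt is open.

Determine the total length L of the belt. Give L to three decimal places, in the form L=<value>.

open belt: β = asin((r2−r1)/C) = asin(1/50) = 1.1460°
wrap1 = π − 2β = 177.7080°
wrap2 = π + 2β = 182.2920°
tangent length = C·cosβ = 49.9900
L = r1·wrap1 + r2·wrap2 + 2·C·cosβ = 13·3.1016 + 14·3.1816 + 2·49.9900 = 184.8430

L=184.843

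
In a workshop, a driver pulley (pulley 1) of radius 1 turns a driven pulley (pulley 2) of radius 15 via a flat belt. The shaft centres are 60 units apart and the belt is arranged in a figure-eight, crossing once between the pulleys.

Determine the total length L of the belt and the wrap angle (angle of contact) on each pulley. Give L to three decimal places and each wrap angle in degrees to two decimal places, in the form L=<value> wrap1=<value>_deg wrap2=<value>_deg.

L=174.558 wrap1=210.93_deg wrap2=210.93_deg

crossed belt: β = asin((r1+r2)/C) = asin(16/60) = 15.4660°
wrap1 = wrap2 = π + 2β = 210.9320°
tangent length = C·cosβ = 57.8273
L = (r1+r2)·wrap + 2·C·cosβ = 16·3.6815 + 2·57.8273 = 174.5580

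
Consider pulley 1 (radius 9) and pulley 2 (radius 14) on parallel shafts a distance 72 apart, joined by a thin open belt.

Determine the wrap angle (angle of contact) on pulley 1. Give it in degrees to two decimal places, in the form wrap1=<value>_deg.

open belt: β = asin((r2−r1)/C) = asin(5/72) = 3.9821°
wrap1 = π − 2β = 172.0358°
wrap2 = π + 2β = 187.9642°

wrap1=172.04_deg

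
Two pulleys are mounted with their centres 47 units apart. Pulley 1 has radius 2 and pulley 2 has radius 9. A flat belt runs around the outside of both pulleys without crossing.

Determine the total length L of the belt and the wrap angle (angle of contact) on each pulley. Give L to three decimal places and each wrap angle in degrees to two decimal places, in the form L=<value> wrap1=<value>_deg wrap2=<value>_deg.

open belt: β = asin((r2−r1)/C) = asin(7/47) = 8.5653°
wrap1 = π − 2β = 162.8694°
wrap2 = π + 2β = 197.1306°
tangent length = C·cosβ = 46.4758
L = r1·wrap1 + r2·wrap2 + 2·C·cosβ = 2·2.8426 + 9·3.4406 + 2·46.4758 = 129.6020

L=129.602 wrap1=162.87_deg wrap2=197.13_deg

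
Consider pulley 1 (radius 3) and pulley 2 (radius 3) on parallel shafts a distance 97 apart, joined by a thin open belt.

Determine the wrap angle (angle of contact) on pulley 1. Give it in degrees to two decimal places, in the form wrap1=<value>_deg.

wrap1=180.00_deg

open belt: β = asin((r2−r1)/C) = asin(0/97) = 0.0000°
wrap1 = π − 2β = 180.0000°
wrap2 = π + 2β = 180.0000°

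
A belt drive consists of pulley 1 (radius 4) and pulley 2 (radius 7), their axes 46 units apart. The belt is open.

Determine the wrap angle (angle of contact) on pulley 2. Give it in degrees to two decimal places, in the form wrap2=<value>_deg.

open belt: β = asin((r2−r1)/C) = asin(3/46) = 3.7393°
wrap1 = π − 2β = 172.5213°
wrap2 = π + 2β = 187.4787°

wrap2=187.48_deg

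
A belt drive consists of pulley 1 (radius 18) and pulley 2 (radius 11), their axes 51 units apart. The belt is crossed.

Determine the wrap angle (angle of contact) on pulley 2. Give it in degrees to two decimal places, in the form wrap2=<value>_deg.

wrap2=249.31_deg

crossed belt: β = asin((r1+r2)/C) = asin(29/51) = 34.6546°
wrap1 = wrap2 = π + 2β = 249.3091°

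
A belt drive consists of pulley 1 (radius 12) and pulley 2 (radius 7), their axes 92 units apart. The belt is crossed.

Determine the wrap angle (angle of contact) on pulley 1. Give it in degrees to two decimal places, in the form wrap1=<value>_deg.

crossed belt: β = asin((r1+r2)/C) = asin(19/92) = 11.9186°
wrap1 = wrap2 = π + 2β = 203.8372°

wrap1=203.84_deg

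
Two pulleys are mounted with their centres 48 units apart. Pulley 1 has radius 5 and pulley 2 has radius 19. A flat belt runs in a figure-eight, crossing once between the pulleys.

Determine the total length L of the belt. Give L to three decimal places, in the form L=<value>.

L=183.669

crossed belt: β = asin((r1+r2)/C) = asin(24/48) = 30.0000°
wrap1 = wrap2 = π + 2β = 240.0000°
tangent length = C·cosβ = 41.5692
L = (r1+r2)·wrap + 2·C·cosβ = 24·4.1888 + 2·41.5692 = 183.6694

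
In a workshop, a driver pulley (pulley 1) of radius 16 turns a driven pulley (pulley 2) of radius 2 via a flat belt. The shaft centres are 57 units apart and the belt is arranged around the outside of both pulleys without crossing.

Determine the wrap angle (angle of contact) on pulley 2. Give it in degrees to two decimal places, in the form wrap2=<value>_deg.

wrap2=151.56_deg

open belt: β = asin((r2−r1)/C) = asin(-14/57) = -14.2181°
wrap1 = π − 2β = 208.4362°
wrap2 = π + 2β = 151.5638°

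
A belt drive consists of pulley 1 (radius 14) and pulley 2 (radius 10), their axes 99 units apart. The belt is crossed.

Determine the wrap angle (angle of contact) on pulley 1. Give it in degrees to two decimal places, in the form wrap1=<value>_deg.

wrap1=208.06_deg

crossed belt: β = asin((r1+r2)/C) = asin(24/99) = 14.0297°
wrap1 = wrap2 = π + 2β = 208.0593°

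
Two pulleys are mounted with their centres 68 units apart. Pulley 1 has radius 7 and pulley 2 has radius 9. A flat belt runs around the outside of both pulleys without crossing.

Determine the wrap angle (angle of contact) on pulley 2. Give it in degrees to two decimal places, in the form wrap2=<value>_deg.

open belt: β = asin((r2−r1)/C) = asin(2/68) = 1.6854°
wrap1 = π − 2β = 176.6292°
wrap2 = π + 2β = 183.3708°

wrap2=183.37_deg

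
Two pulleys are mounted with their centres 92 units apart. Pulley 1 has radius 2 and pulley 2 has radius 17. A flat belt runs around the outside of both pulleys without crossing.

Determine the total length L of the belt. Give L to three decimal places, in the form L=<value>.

open belt: β = asin((r2−r1)/C) = asin(15/92) = 9.3836°
wrap1 = π − 2β = 161.2328°
wrap2 = π + 2β = 198.7672°
tangent length = C·cosβ = 90.7689
L = r1·wrap1 + r2·wrap2 + 2·C·cosβ = 2·2.8140 + 17·3.4691 + 2·90.7689 = 246.1414

L=246.141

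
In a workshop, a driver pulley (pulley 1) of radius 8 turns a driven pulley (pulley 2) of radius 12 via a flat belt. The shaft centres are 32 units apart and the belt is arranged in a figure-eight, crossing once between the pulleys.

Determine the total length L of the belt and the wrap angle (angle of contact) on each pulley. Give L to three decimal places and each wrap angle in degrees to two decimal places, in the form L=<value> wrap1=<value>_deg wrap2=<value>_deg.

crossed belt: β = asin((r1+r2)/C) = asin(20/32) = 38.6822°
wrap1 = wrap2 = π + 2β = 257.3644°
tangent length = C·cosβ = 24.9800
L = (r1+r2)·wrap + 2·C·cosβ = 20·4.4919 + 2·24.9800 = 139.7971

L=139.797 wrap1=257.36_deg wrap2=257.36_deg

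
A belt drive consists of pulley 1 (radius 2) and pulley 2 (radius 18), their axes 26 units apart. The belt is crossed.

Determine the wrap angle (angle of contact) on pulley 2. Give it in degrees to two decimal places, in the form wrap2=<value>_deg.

crossed belt: β = asin((r1+r2)/C) = asin(20/26) = 50.2849°
wrap1 = wrap2 = π + 2β = 280.5697°

wrap2=280.57_deg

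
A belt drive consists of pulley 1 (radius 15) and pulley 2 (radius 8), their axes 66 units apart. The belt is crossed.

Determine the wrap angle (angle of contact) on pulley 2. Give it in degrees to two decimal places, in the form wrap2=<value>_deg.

wrap2=220.79_deg

crossed belt: β = asin((r1+r2)/C) = asin(23/66) = 20.3947°
wrap1 = wrap2 = π + 2β = 220.7893°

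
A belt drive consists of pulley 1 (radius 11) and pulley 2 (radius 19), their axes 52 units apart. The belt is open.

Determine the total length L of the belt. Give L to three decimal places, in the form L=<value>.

open belt: β = asin((r2−r1)/C) = asin(8/52) = 8.8499°
wrap1 = π − 2β = 162.3002°
wrap2 = π + 2β = 197.6998°
tangent length = C·cosβ = 51.3809
L = r1·wrap1 + r2·wrap2 + 2·C·cosβ = 11·2.8327 + 19·3.4505 + 2·51.3809 = 199.4810

L=199.481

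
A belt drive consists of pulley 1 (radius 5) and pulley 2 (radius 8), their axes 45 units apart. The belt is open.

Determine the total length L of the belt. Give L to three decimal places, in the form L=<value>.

open belt: β = asin((r2−r1)/C) = asin(3/45) = 3.8226°
wrap1 = π − 2β = 172.3549°
wrap2 = π + 2β = 187.6451°
tangent length = C·cosβ = 44.8999
L = r1·wrap1 + r2·wrap2 + 2·C·cosβ = 5·3.0082 + 8·3.2750 + 2·44.8999 = 131.0408

L=131.041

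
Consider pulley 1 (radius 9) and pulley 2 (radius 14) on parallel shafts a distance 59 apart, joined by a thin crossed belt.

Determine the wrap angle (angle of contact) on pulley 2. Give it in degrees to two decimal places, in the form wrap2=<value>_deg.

wrap2=225.89_deg

crossed belt: β = asin((r1+r2)/C) = asin(23/59) = 22.9440°
wrap1 = wrap2 = π + 2β = 225.8879°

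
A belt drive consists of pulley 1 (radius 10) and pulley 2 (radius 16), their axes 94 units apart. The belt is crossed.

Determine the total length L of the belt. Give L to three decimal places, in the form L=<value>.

L=276.920

crossed belt: β = asin((r1+r2)/C) = asin(26/94) = 16.0571°
wrap1 = wrap2 = π + 2β = 212.1143°
tangent length = C·cosβ = 90.3327
L = (r1+r2)·wrap + 2·C·cosβ = 26·3.7021 + 2·90.3327 = 276.9198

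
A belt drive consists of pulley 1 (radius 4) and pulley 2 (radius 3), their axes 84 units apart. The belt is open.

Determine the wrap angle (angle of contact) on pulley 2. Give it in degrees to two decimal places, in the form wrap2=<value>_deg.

open belt: β = asin((r2−r1)/C) = asin(-1/84) = -0.6821°
wrap1 = π − 2β = 181.3642°
wrap2 = π + 2β = 178.6358°

wrap2=178.64_deg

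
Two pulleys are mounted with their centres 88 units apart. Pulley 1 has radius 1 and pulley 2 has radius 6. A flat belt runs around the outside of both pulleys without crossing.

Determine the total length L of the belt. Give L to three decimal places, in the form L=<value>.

L=198.275

open belt: β = asin((r2−r1)/C) = asin(5/88) = 3.2572°
wrap1 = π − 2β = 173.4856°
wrap2 = π + 2β = 186.5144°
tangent length = C·cosβ = 87.8578
L = r1·wrap1 + r2·wrap2 + 2·C·cosβ = 1·3.0279 + 6·3.2553 + 2·87.8578 = 198.2753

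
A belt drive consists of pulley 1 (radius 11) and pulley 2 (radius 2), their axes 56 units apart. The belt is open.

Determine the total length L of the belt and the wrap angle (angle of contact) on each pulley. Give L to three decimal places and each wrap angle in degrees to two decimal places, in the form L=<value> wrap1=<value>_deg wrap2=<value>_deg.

L=154.290 wrap1=198.50_deg wrap2=161.50_deg

open belt: β = asin((r2−r1)/C) = asin(-9/56) = -9.2484°
wrap1 = π − 2β = 198.4967°
wrap2 = π + 2β = 161.5033°
tangent length = C·cosβ = 55.2721
L = r1·wrap1 + r2·wrap2 + 2·C·cosβ = 11·3.4644 + 2·2.8188 + 2·55.2721 = 154.2903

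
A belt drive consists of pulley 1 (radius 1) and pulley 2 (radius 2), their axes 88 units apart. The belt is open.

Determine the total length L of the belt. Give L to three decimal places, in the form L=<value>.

L=185.436

open belt: β = asin((r2−r1)/C) = asin(1/88) = 0.6511°
wrap1 = π − 2β = 178.6978°
wrap2 = π + 2β = 181.3022°
tangent length = C·cosβ = 87.9943
L = r1·wrap1 + r2·wrap2 + 2·C·cosβ = 1·3.1189 + 2·3.1643 + 2·87.9943 = 185.4361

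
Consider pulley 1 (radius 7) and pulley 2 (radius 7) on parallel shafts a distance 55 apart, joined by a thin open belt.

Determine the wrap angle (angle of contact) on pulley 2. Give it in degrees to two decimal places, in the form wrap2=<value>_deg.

wrap2=180.00_deg

open belt: β = asin((r2−r1)/C) = asin(0/55) = 0.0000°
wrap1 = π − 2β = 180.0000°
wrap2 = π + 2β = 180.0000°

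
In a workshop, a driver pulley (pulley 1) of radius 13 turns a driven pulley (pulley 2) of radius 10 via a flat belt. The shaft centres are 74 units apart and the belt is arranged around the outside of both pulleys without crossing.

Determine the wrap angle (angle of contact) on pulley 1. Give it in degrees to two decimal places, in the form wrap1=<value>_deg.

wrap1=184.65_deg

open belt: β = asin((r2−r1)/C) = asin(-3/74) = -2.3234°
wrap1 = π − 2β = 184.6469°
wrap2 = π + 2β = 175.3531°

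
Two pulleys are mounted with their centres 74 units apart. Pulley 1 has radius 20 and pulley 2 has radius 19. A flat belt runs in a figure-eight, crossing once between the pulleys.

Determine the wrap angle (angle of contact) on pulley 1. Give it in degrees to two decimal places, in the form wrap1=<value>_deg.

crossed belt: β = asin((r1+r2)/C) = asin(39/74) = 31.8048°
wrap1 = wrap2 = π + 2β = 243.6096°

wrap1=243.61_deg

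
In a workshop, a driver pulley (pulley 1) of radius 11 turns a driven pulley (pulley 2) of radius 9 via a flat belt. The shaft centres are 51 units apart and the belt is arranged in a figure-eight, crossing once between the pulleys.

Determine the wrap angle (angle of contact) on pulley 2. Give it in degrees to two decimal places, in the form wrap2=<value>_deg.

crossed belt: β = asin((r1+r2)/C) = asin(20/51) = 23.0888°
wrap1 = wrap2 = π + 2β = 226.1775°

wrap2=226.18_deg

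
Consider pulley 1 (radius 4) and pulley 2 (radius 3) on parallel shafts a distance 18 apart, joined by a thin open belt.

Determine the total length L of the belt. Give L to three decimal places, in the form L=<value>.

open belt: β = asin((r2−r1)/C) = asin(-1/18) = -3.1847°
wrap1 = π − 2β = 186.3695°
wrap2 = π + 2β = 173.6305°
tangent length = C·cosβ = 17.9722
L = r1·wrap1 + r2·wrap2 + 2·C·cosβ = 4·3.2528 + 3·3.0304 + 2·17.9722 = 58.0467

L=58.047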